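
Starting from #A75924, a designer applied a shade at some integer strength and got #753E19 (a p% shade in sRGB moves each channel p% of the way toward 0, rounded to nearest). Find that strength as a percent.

30%

#A75924 is rgb(167, 89, 36); #753E19 is rgb(117, 62, 25).
On the R channel (widest range): 117 ≈ 167 + (p/100)(0 − 167), so p ≈ 100×(117 − 167)/(0 − 167) = -5000/-167 = 29.94.
p = 30 reproduces all three channels after rounding.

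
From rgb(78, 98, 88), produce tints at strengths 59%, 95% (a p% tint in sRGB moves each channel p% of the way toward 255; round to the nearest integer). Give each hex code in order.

59%: (78 + 104.43 = 182.43→182, 98 + 92.63 = 190.63→191, 88 + 98.53 = 186.53→187) → #B6BFBB
95%: (78 + 168.15 = 246.15→246, 98 + 149.15 = 247.15→247, 88 + 158.65 = 246.65→247) → #F6F7F7

#B6BFBB, #F6F7F7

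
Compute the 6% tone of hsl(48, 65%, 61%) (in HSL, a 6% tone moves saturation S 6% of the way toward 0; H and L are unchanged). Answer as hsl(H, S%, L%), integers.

hsl(48, 61%, 61%)

S moves 6% from 65 toward 0: 65 − 3.9 = 61.1 → 61.
H and L are unchanged.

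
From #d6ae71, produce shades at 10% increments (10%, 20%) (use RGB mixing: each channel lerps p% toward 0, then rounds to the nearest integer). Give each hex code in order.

#d6ae71 is rgb(214, 174, 113).
10%: (214 − 21.4 = 192.6→193, 174 − 17.4 = 156.6→157, 113 − 11.3 = 101.7→102) → #c19d66
20%: (214 − 42.8 = 171.2→171, 174 − 34.8 = 139.2→139, 113 − 22.6 = 90.4→90) → #ab8b5a

#c19d66, #ab8b5a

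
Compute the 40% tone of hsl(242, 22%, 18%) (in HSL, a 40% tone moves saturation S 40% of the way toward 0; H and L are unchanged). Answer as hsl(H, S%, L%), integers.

S moves 40% from 22 toward 0: 22 − 8.8 = 13.2 → 13.
H and L are unchanged.

hsl(242, 13%, 18%)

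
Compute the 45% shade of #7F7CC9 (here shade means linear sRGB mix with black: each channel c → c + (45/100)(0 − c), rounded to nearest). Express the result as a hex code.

#7F7CC9 is rgb(127, 124, 201).
A 45% shade moves each channel 45% toward 0:
  R: 127 + 0.45×(0−127) = 127 − 57.15 = 69.85 → 70
  G: 124 + 0.45×(0−124) = 124 − 55.8 = 68.2 → 68
  B: 201 + 0.45×(0−201) = 201 − 90.45 = 110.55 → 111
rgb(70, 68, 111) = #46446F.

#46446F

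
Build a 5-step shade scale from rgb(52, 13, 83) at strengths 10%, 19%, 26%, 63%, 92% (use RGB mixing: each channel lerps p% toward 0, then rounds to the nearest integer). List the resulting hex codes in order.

#2f0c4b, #2a0b43, #260a3d, #13051f, #040107

10%: (52 − 5.2 = 46.8→47, 13 − 1.3 = 11.7→12, 83 − 8.3 = 74.7→75) → #2f0c4b
19%: (52 − 9.88 = 42.12→42, 13 − 2.47 = 10.53→11, 83 − 15.77 = 67.23→67) → #2a0b43
26%: (52 − 13.52 = 38.48→38, 13 − 3.38 = 9.62→10, 83 − 21.58 = 61.42→61) → #260a3d
63%: (52 − 32.76 = 19.24→19, 13 − 8.19 = 4.81→5, 83 − 52.29 = 30.71→31) → #13051f
92%: (52 − 47.84 = 4.16→4, 13 − 11.96 = 1.04→1, 83 − 76.36 = 6.64→7) → #040107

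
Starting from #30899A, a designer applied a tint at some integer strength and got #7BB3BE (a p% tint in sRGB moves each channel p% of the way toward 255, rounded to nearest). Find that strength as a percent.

#30899A is rgb(48, 137, 154); #7BB3BE is rgb(123, 179, 190).
On the R channel (widest range): 123 ≈ 48 + (p/100)(255 − 48), so p ≈ 100×(123 − 48)/(255 − 48) = 7500/207 = 36.23.
p = 36 reproduces all three channels after rounding.

36%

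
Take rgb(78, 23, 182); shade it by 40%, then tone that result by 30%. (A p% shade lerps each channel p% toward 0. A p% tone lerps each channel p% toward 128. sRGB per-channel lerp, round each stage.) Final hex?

Per channel, c → c + 0.4(0 − c):
  R: 78 − 31.2 = 46.8 → 47
  G: 23 − 9.2 = 13.8 → 14
  B: 182 + 0.4×(0−182) = 182 − 72.8 = 109.2 → 109
After the shade: rgb(47, 14, 109) = #2F0E6D.
Lerp each channel 30% toward 128:
  R: 47 + 0.3×(128−47) = 47 + 24.3 = 71.3 → 71
  G: 14 + 0.3×(128−14) = 14 + 34.2 = 48.2 → 48
  B: 109 + 5.7 = 114.7 → 115
rgb(71, 48, 115) = #473073.

#473073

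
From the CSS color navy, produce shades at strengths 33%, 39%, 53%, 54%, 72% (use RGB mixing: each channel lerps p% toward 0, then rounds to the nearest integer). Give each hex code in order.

CSS navy is rgb(0, 0, 128).
33%: (0→0, 0→0, 128 − 42.24 = 85.76→86) → #000056
39%: (0→0, 0→0, 128 − 49.92 = 78.08→78) → #00004E
53%: (0→0, 0→0, 128 − 67.84 = 60.16→60) → #00003C
54%: (0→0, 0→0, 128 − 69.12 = 58.88→59) → #00003B
72%: (0→0, 0→0, 128 − 92.16 = 35.84→36) → #000024

#000056, #00004E, #00003C, #00003B, #000024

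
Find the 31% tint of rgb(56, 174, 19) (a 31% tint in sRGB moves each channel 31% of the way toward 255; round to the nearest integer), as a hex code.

#76c75c

A 31% tint moves each channel 31% toward 255:
  R: 56 + 61.69 = 117.69 → 118
  G: 174 + 0.31×(255−174) = 174 + 25.11 = 199.11 → 199
  B: 19 + 0.31×(255−19) = 19 + 73.16 = 92.16 → 92
rgb(118, 199, 92) = #76c75c.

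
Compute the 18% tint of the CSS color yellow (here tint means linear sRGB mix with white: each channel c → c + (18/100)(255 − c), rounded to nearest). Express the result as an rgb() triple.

CSS yellow is rgb(255, 255, 0).
Per channel, c → c + 0.18(255 − c):
  R: 255 + 0 = 255 → 255
  G: 255 + 0.18×(255−255) = 255 + 0 = 255 → 255
  B: 0 + 0.18×(255−0) = 0 + 45.9 = 45.9 → 46

rgb(255, 255, 46)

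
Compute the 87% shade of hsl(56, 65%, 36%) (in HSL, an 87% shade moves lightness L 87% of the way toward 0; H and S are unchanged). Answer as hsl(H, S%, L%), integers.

hsl(56, 65%, 5%)

L moves 87% from 36 toward 0: 36 − 31.32 = 4.68 → 5.
H and S are unchanged.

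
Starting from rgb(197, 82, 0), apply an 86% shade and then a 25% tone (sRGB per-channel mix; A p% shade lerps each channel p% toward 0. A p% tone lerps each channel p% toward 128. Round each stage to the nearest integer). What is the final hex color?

Lerp each channel 86% toward 0:
  R: 197 − 169.42 = 27.58 → 28
  G: 82 − 70.52 = 11.48 → 11
  B: 0 + 0 = 0 → 0
After the shade: rgb(28, 11, 0) = #1C0B00.
Lerp each channel 25% toward 128:
  R: 28 + 0.25×(128−28) = 28 + 25 = 53 → 53
  G: 11 + 0.25×(128−11) = 11 + 29.25 = 40.25 → 40
  B: 0 + 32 = 32 → 32
rgb(53, 40, 32) = #352820.

#352820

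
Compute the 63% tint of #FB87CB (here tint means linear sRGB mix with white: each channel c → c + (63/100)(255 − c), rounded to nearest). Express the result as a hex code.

#FB87CB is rgb(251, 135, 203).
A 63% tint moves each channel 63% toward 255:
  R: 251 + 0.63×(255−251) = 251 + 2.52 = 253.52 → 254
  G: 135 + 75.6 = 210.6 → 211
  B: 203 + 0.63×(255−203) = 203 + 32.76 = 235.76 → 236
rgb(254, 211, 236) = #FED3EC.

#FED3EC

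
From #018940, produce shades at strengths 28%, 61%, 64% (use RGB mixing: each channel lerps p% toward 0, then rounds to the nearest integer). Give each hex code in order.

#01632E, #003519, #003117

#018940 is rgb(1, 137, 64).
28%: (1→1, 137 − 38.36 = 98.64→99, 64 − 17.92 = 46.08→46) → #01632E
61%: (1 − 0.61 = 0.39→0, 137 − 83.57 = 53.43→53, 64 − 39.04 = 24.96→25) → #003519
64%: (1 − 0.64 = 0.36→0, 137 − 87.68 = 49.32→49, 64 − 40.96 = 23.04→23) → #003117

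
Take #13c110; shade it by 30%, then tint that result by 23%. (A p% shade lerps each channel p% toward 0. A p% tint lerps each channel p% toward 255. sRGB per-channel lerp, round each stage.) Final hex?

#13c110 is rgb(19, 193, 16).
Per channel, c → c + 0.3(0 − c):
  R: 19 − 5.7 = 13.3 → 13
  G: 193 + 0.3×(0−193) = 193 − 57.9 = 135.1 → 135
  B: 16 + 0.3×(0−16) = 16 − 4.8 = 11.2 → 11
After the shade: rgb(13, 135, 11) = #0d870b.
A 23% tint moves each channel 23% toward 255:
  R: 13 + 0.23×(255−13) = 13 + 55.66 = 68.66 → 69
  G: 135 + 27.6 = 162.6 → 163
  B: 11 + 56.12 = 67.12 → 67
rgb(69, 163, 67) = #45a343.

#45a343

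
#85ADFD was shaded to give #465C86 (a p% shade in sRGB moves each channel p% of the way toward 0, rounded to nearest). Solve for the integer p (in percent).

47%

#85ADFD is rgb(133, 173, 253); #465C86 is rgb(70, 92, 134).
On the B channel (widest range): 134 ≈ 253 + (p/100)(0 − 253), so p ≈ 100×(134 − 253)/(0 − 253) = -11900/-253 = 47.04.
p = 47 reproduces all three channels after rounding.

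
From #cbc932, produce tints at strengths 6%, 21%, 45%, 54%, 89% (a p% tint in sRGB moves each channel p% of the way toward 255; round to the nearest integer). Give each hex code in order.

#cecc3e, #d6d45d, #e2e18e, #e7e6a1, #f9f9e8

#cbc932 is rgb(203, 201, 50).
6%: (203 + 3.12 = 206.12→206, 201 + 3.24 = 204.24→204, 50 + 12.3 = 62.3→62) → #cecc3e
21%: (203 + 10.92 = 213.92→214, 201 + 11.34 = 212.34→212, 50 + 43.05 = 93.05→93) → #d6d45d
45%: (203 + 23.4 = 226.4→226, 201 + 24.3 = 225.3→225, 50 + 92.25 = 142.25→142) → #e2e18e
54%: (203 + 28.08 = 231.08→231, 201 + 29.16 = 230.16→230, 50 + 110.7 = 160.7→161) → #e7e6a1
89%: (203 + 46.28 = 249.28→249, 201 + 48.06 = 249.06→249, 50 + 182.45 = 232.45→232) → #f9f9e8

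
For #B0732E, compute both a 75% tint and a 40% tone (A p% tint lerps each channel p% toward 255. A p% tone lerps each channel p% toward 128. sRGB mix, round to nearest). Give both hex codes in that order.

#EBDCCB, #9D784F

#B0732E is rgb(176, 115, 46).
75% tint:
  R: 176 + 0.75×(255−176) = 176 + 59.25 = 235.25 → 235
  G: 115 + 0.75×(255−115) = 115 + 105 = 220 → 220
  B: 46 + 156.75 = 202.75 → 203
  → #EBDCCB
40% tone:
  R: 176 − 19.2 = 156.8 → 157
  G: 115 + 0.4×(128−115) = 115 + 5.2 = 120.2 → 120
  B: 46 + 0.4×(128−46) = 46 + 32.8 = 78.8 → 79
  → #9D784F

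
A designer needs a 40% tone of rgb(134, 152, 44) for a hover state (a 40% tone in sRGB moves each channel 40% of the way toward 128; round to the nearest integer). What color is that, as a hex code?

Lerp each channel 40% toward 128:
  R: 134 + 0.4×(128−134) = 134 − 2.4 = 131.6 → 132
  G: 152 + 0.4×(128−152) = 152 − 9.6 = 142.4 → 142
  B: 44 + 0.4×(128−44) = 44 + 33.6 = 77.6 → 78
rgb(132, 142, 78) = #848E4E.

#848E4E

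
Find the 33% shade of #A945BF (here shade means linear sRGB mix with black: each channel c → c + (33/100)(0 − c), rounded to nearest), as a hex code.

#712E80

#A945BF is rgb(169, 69, 191).
A 33% shade moves each channel 33% toward 0:
  R: 169 + 0.33×(0−169) = 169 − 55.77 = 113.23 → 113
  G: 69 + 0.33×(0−69) = 69 − 22.77 = 46.23 → 46
  B: 191 + 0.33×(0−191) = 191 − 63.03 = 127.97 → 128
rgb(113, 46, 128) = #712E80.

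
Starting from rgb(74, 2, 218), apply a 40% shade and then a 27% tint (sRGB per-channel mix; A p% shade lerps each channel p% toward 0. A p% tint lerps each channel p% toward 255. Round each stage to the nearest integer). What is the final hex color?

A 40% shade moves each channel 40% toward 0:
  R: 74 + 0.4×(0−74) = 74 − 29.6 = 44.4 → 44
  G: 2 + 0.4×(0−2) = 2 − 0.8 = 1.2 → 1
  B: 218 + 0.4×(0−218) = 218 − 87.2 = 130.8 → 131
After the shade: rgb(44, 1, 131) = #2c0183.
A 27% tint moves each channel 27% toward 255:
  R: 44 + 56.97 = 100.97 → 101
  G: 1 + 0.27×(255−1) = 1 + 68.58 = 69.58 → 70
  B: 131 + 33.48 = 164.48 → 164
rgb(101, 70, 164) = #6546a4.

#6546a4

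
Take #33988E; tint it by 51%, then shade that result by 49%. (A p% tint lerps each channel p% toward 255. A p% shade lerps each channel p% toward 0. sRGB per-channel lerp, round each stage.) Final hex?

#33988E is rgb(51, 152, 142).
Lerp each channel 51% toward 255:
  R: 51 + 0.51×(255−51) = 51 + 104.04 = 155.04 → 155
  G: 152 + 0.51×(255−152) = 152 + 52.53 = 204.53 → 205
  B: 142 + 0.51×(255−142) = 142 + 57.63 = 199.63 → 200
After the tint: rgb(155, 205, 200) = #9BCDC8.
A 49% shade moves each channel 49% toward 0:
  R: 155 − 75.95 = 79.05 → 79
  G: 205 − 100.45 = 104.55 → 105
  B: 200 + 0.49×(0−200) = 200 − 98 = 102 → 102
rgb(79, 105, 102) = #4F6966.

#4F6966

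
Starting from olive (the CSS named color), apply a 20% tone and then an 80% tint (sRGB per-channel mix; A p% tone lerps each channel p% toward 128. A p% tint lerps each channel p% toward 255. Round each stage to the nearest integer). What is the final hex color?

CSS olive is rgb(128, 128, 0).
Lerp each channel 20% toward 128:
  R: 128 + 0.2×(128−128) = 128 + 0 = 128 → 128
  G: 128 + 0.2×(128−128) = 128 + 0 = 128 → 128
  B: 0 + 25.6 = 25.6 → 26
After the tone: rgb(128, 128, 26) = #80801a.
Lerp each channel 80% toward 255:
  R: 128 + 0.8×(255−128) = 128 + 101.6 = 229.6 → 230
  G: 128 + 101.6 = 229.6 → 230
  B: 26 + 0.8×(255−26) = 26 + 183.2 = 209.2 → 209
rgb(230, 230, 209) = #e6e6d1.

#e6e6d1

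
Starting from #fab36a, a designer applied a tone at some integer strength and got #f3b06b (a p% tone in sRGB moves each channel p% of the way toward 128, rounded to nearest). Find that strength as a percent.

6%

#fab36a is rgb(250, 179, 106); #f3b06b is rgb(243, 176, 107).
On the R channel (widest range): 243 ≈ 250 + (p/100)(128 − 250), so p ≈ 100×(243 − 250)/(128 − 250) = -700/-122 = 5.74.
p = 6 reproduces all three channels after rounding.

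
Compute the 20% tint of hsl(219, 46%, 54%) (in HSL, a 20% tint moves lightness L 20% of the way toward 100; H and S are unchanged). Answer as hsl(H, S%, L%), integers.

L moves 20% from 54 toward 100: 54 + 9.2 = 63.2 → 63.
H and S are unchanged.

hsl(219, 46%, 63%)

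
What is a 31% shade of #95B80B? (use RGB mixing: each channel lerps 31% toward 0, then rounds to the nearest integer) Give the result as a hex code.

#677F08

#95B80B is rgb(149, 184, 11).
Per channel, c → c + 0.31(0 − c):
  R: 149 − 46.19 = 102.81 → 103
  G: 184 + 0.31×(0−184) = 184 − 57.04 = 126.96 → 127
  B: 11 − 3.41 = 7.59 → 8
rgb(103, 127, 8) = #677F08.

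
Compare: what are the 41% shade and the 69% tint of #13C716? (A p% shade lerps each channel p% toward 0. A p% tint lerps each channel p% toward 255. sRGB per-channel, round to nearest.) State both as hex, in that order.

#0B750D, #B6EEB7

#13C716 is rgb(19, 199, 22).
41% shade:
  R: 19 + 0.41×(0−19) = 19 − 7.79 = 11.21 → 11
  G: 199 − 81.59 = 117.41 → 117
  B: 22 + 0.41×(0−22) = 22 − 9.02 = 12.98 → 13
  → #0B750D
69% tint:
  R: 19 + 0.69×(255−19) = 19 + 162.84 = 181.84 → 182
  G: 199 + 0.69×(255−199) = 199 + 38.64 = 237.64 → 238
  B: 22 + 0.69×(255−22) = 22 + 160.77 = 182.77 → 183
  → #B6EEB7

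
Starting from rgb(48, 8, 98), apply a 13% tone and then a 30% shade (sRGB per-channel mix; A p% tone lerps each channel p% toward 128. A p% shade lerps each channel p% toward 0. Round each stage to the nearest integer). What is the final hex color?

#291147

Per channel, c → c + 0.13(128 − c):
  R: 48 + 10.4 = 58.4 → 58
  G: 8 + 0.13×(128−8) = 8 + 15.6 = 23.6 → 24
  B: 98 + 0.13×(128−98) = 98 + 3.9 = 101.9 → 102
After the tone: rgb(58, 24, 102) = #3A1866.
Per channel, c → c + 0.3(0 − c):
  R: 58 + 0.3×(0−58) = 58 − 17.4 = 40.6 → 41
  G: 24 + 0.3×(0−24) = 24 − 7.2 = 16.8 → 17
  B: 102 + 0.3×(0−102) = 102 − 30.6 = 71.4 → 71
rgb(41, 17, 71) = #291147.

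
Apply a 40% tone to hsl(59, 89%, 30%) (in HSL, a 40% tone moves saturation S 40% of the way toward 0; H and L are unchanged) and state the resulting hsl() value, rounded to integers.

S moves 40% from 89 toward 0: 89 − 35.6 = 53.4 → 53.
H and L are unchanged.

hsl(59, 53%, 30%)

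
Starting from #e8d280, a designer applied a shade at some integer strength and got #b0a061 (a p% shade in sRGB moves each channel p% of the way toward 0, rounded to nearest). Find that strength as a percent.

24%

#e8d280 is rgb(232, 210, 128); #b0a061 is rgb(176, 160, 97).
On the R channel (widest range): 176 ≈ 232 + (p/100)(0 − 232), so p ≈ 100×(176 − 232)/(0 − 232) = -5600/-232 = 24.14.
p = 24 reproduces all three channels after rounding.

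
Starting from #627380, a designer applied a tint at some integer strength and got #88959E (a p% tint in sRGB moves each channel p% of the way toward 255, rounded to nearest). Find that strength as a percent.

24%

#627380 is rgb(98, 115, 128); #88959E is rgb(136, 149, 158).
On the R channel (widest range): 136 ≈ 98 + (p/100)(255 − 98), so p ≈ 100×(136 − 98)/(255 − 98) = 3800/157 = 24.20.
p = 24 reproduces all three channels after rounding.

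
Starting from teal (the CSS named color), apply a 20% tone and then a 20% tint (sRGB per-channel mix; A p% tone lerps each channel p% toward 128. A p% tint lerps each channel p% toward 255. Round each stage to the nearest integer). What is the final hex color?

#489999

CSS teal is rgb(0, 128, 128).
Per channel, c → c + 0.2(128 − c):
  R: 0 + 0.2×(128−0) = 0 + 25.6 = 25.6 → 26
  G: 128 + 0 = 128 → 128
  B: 128 + 0.2×(128−128) = 128 + 0 = 128 → 128
After the tone: rgb(26, 128, 128) = #1A8080.
Per channel, c → c + 0.2(255 − c):
  R: 26 + 0.2×(255−26) = 26 + 45.8 = 71.8 → 72
  G: 128 + 25.4 = 153.4 → 153
  B: 128 + 0.2×(255−128) = 128 + 25.4 = 153.4 → 153
rgb(72, 153, 153) = #489999.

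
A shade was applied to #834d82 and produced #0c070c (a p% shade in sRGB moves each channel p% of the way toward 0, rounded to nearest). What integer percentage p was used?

#834d82 is rgb(131, 77, 130); #0c070c is rgb(12, 7, 12).
On the R channel (widest range): 12 ≈ 131 + (p/100)(0 − 131), so p ≈ 100×(12 − 131)/(0 − 131) = -11900/-131 = 90.84.
p = 91 reproduces all three channels after rounding.

91%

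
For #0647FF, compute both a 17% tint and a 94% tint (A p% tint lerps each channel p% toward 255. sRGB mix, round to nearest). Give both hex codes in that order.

#0647FF is rgb(6, 71, 255).
17% tint:
  R: 6 + 0.17×(255−6) = 6 + 42.33 = 48.33 → 48
  G: 71 + 0.17×(255−71) = 71 + 31.28 = 102.28 → 102
  B: 255 + 0.17×(255−255) = 255 + 0 = 255 → 255
  → #3066FF
94% tint:
  R: 6 + 234.06 = 240.06 → 240
  G: 71 + 172.96 = 243.96 → 244
  B: 255 + 0.94×(255−255) = 255 + 0 = 255 → 255
  → #F0F4FF

#3066FF, #F0F4FF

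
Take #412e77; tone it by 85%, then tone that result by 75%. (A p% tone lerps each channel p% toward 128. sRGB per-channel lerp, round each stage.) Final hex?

#412e77 is rgb(65, 46, 119).
An 85% tone moves each channel 85% toward 128:
  R: 65 + 0.85×(128−65) = 65 + 53.55 = 118.55 → 119
  G: 46 + 0.85×(128−46) = 46 + 69.7 = 115.7 → 116
  B: 119 + 0.85×(128−119) = 119 + 7.65 = 126.65 → 127
After the tone: rgb(119, 116, 127) = #77747f.
Per channel, c → c + 0.75(128 − c):
  R: 119 + 6.75 = 125.75 → 126
  G: 116 + 0.75×(128−116) = 116 + 9 = 125 → 125
  B: 127 + 0.75×(128−127) = 127 + 0.75 = 127.75 → 128
rgb(126, 125, 128) = #7e7d80.

#7e7d80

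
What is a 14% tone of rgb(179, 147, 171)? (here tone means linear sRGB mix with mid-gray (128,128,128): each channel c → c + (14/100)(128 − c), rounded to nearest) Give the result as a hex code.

A 14% tone moves each channel 14% toward 128:
  R: 179 + 0.14×(128−179) = 179 − 7.14 = 171.86 → 172
  G: 147 + 0.14×(128−147) = 147 − 2.66 = 144.34 → 144
  B: 171 + 0.14×(128−171) = 171 − 6.02 = 164.98 → 165
rgb(172, 144, 165) = #AC90A5.

#AC90A5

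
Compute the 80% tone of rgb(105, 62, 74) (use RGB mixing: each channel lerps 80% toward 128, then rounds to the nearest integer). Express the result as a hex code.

#7B7375

Lerp each channel 80% toward 128:
  R: 105 + 18.4 = 123.4 → 123
  G: 62 + 0.8×(128−62) = 62 + 52.8 = 114.8 → 115
  B: 74 + 0.8×(128−74) = 74 + 43.2 = 117.2 → 117
rgb(123, 115, 117) = #7B7375.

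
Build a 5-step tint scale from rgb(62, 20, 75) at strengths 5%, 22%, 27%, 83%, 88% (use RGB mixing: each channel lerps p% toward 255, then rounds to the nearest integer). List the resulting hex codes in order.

5%: (62 + 9.65 = 71.65→72, 20 + 11.75 = 31.75→32, 75 + 9 = 84→84) → #482054
22%: (62 + 42.46 = 104.46→104, 20 + 51.7 = 71.7→72, 75 + 39.6 = 114.6→115) → #684873
27%: (62 + 52.11 = 114.11→114, 20 + 63.45 = 83.45→83, 75 + 48.6 = 123.6→124) → #72537c
83%: (62 + 160.19 = 222.19→222, 20 + 195.05 = 215.05→215, 75 + 149.4 = 224.4→224) → #ded7e0
88%: (62 + 169.84 = 231.84→232, 20 + 206.8 = 226.8→227, 75 + 158.4 = 233.4→233) → #e8e3e9

#482054, #684873, #72537c, #ded7e0, #e8e3e9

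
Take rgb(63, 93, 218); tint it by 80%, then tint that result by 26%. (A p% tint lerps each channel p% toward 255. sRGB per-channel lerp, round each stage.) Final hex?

#E3E7FA

Lerp each channel 80% toward 255:
  R: 63 + 0.8×(255−63) = 63 + 153.6 = 216.6 → 217
  G: 93 + 0.8×(255−93) = 93 + 129.6 = 222.6 → 223
  B: 218 + 29.6 = 247.6 → 248
After the tint: rgb(217, 223, 248) = #D9DFF8.
A 26% tint moves each channel 26% toward 255:
  R: 217 + 0.26×(255−217) = 217 + 9.88 = 226.88 → 227
  G: 223 + 0.26×(255−223) = 223 + 8.32 = 231.32 → 231
  B: 248 + 0.26×(255−248) = 248 + 1.82 = 249.82 → 250
rgb(227, 231, 250) = #E3E7FA.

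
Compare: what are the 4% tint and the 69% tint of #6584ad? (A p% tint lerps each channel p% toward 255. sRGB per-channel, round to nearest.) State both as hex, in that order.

#6b89b0, #cfd9e6

#6584ad is rgb(101, 132, 173).
4% tint:
  R: 101 + 0.04×(255−101) = 101 + 6.16 = 107.16 → 107
  G: 132 + 4.92 = 136.92 → 137
  B: 173 + 3.28 = 176.28 → 176
  → #6b89b0
69% tint:
  R: 101 + 0.69×(255−101) = 101 + 106.26 = 207.26 → 207
  G: 132 + 84.87 = 216.87 → 217
  B: 173 + 56.58 = 229.58 → 230
  → #cfd9e6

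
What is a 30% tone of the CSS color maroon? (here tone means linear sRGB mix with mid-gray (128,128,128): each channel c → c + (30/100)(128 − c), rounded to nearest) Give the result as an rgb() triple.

CSS maroon is rgb(128, 0, 0).
Per channel, c → c + 0.3(128 − c):
  R: 128 + 0 = 128 → 128
  G: 0 + 38.4 = 38.4 → 38
  B: 0 + 0.3×(128−0) = 0 + 38.4 = 38.4 → 38

rgb(128, 38, 38)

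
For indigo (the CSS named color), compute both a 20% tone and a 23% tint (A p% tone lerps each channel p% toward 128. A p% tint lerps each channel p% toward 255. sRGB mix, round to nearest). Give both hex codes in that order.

CSS indigo is rgb(75, 0, 130).
20% tone:
  R: 75 + 10.6 = 85.6 → 86
  G: 0 + 0.2×(128−0) = 0 + 25.6 = 25.6 → 26
  B: 130 + 0.2×(128−130) = 130 − 0.4 = 129.6 → 130
  → #561a82
23% tint:
  R: 75 + 0.23×(255−75) = 75 + 41.4 = 116.4 → 116
  G: 0 + 0.23×(255−0) = 0 + 58.65 = 58.65 → 59
  B: 130 + 28.75 = 158.75 → 159
  → #743b9f

#561a82, #743b9f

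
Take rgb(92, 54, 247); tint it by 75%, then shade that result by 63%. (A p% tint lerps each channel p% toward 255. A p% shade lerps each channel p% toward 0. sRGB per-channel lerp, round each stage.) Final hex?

A 75% tint moves each channel 75% toward 255:
  R: 92 + 122.25 = 214.25 → 214
  G: 54 + 150.75 = 204.75 → 205
  B: 247 + 0.75×(255−247) = 247 + 6 = 253 → 253
After the tint: rgb(214, 205, 253) = #D6CDFD.
Lerp each channel 63% toward 0:
  R: 214 + 0.63×(0−214) = 214 − 134.82 = 79.18 → 79
  G: 205 + 0.63×(0−205) = 205 − 129.15 = 75.85 → 76
  B: 253 + 0.63×(0−253) = 253 − 159.39 = 93.61 → 94
rgb(79, 76, 94) = #4F4C5E.

#4F4C5E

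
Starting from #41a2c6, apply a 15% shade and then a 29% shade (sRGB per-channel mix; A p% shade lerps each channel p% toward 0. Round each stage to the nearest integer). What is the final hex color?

#41a2c6 is rgb(65, 162, 198).
A 15% shade moves each channel 15% toward 0:
  R: 65 − 9.75 = 55.25 → 55
  G: 162 − 24.3 = 137.7 → 138
  B: 198 − 29.7 = 168.3 → 168
After the shade: rgb(55, 138, 168) = #378aa8.
Per channel, c → c + 0.29(0 − c):
  R: 55 − 15.95 = 39.05 → 39
  G: 138 − 40.02 = 97.98 → 98
  B: 168 + 0.29×(0−168) = 168 − 48.72 = 119.28 → 119
rgb(39, 98, 119) = #276277.

#276277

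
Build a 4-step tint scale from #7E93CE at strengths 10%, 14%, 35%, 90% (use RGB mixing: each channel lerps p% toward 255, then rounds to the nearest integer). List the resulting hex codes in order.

#7E93CE is rgb(126, 147, 206).
10%: (126 + 12.9 = 138.9→139, 147 + 10.8 = 157.8→158, 206 + 4.9 = 210.9→211) → #8B9ED3
14%: (126 + 18.06 = 144.06→144, 147 + 15.12 = 162.12→162, 206 + 6.86 = 212.86→213) → #90A2D5
35%: (126 + 45.15 = 171.15→171, 147 + 37.8 = 184.8→185, 206 + 17.15 = 223.15→223) → #ABB9DF
90%: (126 + 116.1 = 242.1→242, 147 + 97.2 = 244.2→244, 206 + 44.1 = 250.1→250) → #F2F4FA

#8B9ED3, #90A2D5, #ABB9DF, #F2F4FA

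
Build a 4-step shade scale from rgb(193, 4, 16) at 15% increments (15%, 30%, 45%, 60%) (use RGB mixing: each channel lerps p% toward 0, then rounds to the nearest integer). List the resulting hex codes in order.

#a4030e, #87030b, #6a0209, #4d0206

15%: (193 − 28.95 = 164.05→164, 4 − 0.6 = 3.4→3, 16 − 2.4 = 13.6→14) → #a4030e
30%: (193 − 57.9 = 135.1→135, 4 − 1.2 = 2.8→3, 16 − 4.8 = 11.2→11) → #87030b
45%: (193 − 86.85 = 106.15→106, 4 − 1.8 = 2.2→2, 16 − 7.2 = 8.8→9) → #6a0209
60%: (193 − 115.8 = 77.2→77, 4 − 2.4 = 1.6→2, 16 − 9.6 = 6.4→6) → #4d0206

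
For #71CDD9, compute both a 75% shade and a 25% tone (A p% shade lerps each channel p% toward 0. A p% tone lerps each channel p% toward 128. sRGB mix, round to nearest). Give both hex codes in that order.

#71CDD9 is rgb(113, 205, 217).
75% shade:
  R: 113 − 84.75 = 28.25 → 28
  G: 205 − 153.75 = 51.25 → 51
  B: 217 − 162.75 = 54.25 → 54
  → #1C3336
25% tone:
  R: 113 + 0.25×(128−113) = 113 + 3.75 = 116.75 → 117
  G: 205 − 19.25 = 185.75 → 186
  B: 217 + 0.25×(128−217) = 217 − 22.25 = 194.75 → 195
  → #75BAC3

#1C3336, #75BAC3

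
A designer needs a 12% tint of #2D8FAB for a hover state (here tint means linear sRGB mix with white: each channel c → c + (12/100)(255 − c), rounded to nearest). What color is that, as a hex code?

#469CB5

#2D8FAB is rgb(45, 143, 171).
Lerp each channel 12% toward 255:
  R: 45 + 0.12×(255−45) = 45 + 25.2 = 70.2 → 70
  G: 143 + 0.12×(255−143) = 143 + 13.44 = 156.44 → 156
  B: 171 + 0.12×(255−171) = 171 + 10.08 = 181.08 → 181
rgb(70, 156, 181) = #469CB5.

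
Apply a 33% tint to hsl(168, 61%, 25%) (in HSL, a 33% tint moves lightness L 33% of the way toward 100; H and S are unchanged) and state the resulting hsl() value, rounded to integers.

L moves 33% from 25 toward 100: 25 + 24.75 = 49.75 → 50.
H and S are unchanged.

hsl(168, 61%, 50%)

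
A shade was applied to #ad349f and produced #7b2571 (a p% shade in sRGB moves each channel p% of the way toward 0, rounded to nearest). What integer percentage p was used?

#ad349f is rgb(173, 52, 159); #7b2571 is rgb(123, 37, 113).
On the R channel (widest range): 123 ≈ 173 + (p/100)(0 − 173), so p ≈ 100×(123 − 173)/(0 − 173) = -5000/-173 = 28.90.
p = 29 reproduces all three channels after rounding.

29%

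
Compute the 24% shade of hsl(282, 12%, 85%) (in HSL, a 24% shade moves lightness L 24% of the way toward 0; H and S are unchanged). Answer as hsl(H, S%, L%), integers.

hsl(282, 12%, 65%)

L moves 24% from 85 toward 0: 85 − 20.4 = 64.6 → 65.
H and S are unchanged.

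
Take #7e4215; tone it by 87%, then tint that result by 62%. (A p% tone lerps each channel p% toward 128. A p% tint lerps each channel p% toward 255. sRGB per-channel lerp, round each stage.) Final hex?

#7e4215 is rgb(126, 66, 21).
Per channel, c → c + 0.87(128 − c):
  R: 126 + 1.74 = 127.74 → 128
  G: 66 + 53.94 = 119.94 → 120
  B: 21 + 93.09 = 114.09 → 114
After the tone: rgb(128, 120, 114) = #807872.
Lerp each channel 62% toward 255:
  R: 128 + 0.62×(255−128) = 128 + 78.74 = 206.74 → 207
  G: 120 + 83.7 = 203.7 → 204
  B: 114 + 0.62×(255−114) = 114 + 87.42 = 201.42 → 201
rgb(207, 204, 201) = #cfccc9.

#cfccc9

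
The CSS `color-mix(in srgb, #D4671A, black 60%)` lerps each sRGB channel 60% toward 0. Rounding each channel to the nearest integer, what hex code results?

#D4671A is rgb(212, 103, 26).
A 60% shade moves each channel 60% toward 0:
  R: 212 + 0.6×(0−212) = 212 − 127.2 = 84.8 → 85
  G: 103 + 0.6×(0−103) = 103 − 61.8 = 41.2 → 41
  B: 26 + 0.6×(0−26) = 26 − 15.6 = 10.4 → 10
rgb(85, 41, 10) = #55290A.

#55290A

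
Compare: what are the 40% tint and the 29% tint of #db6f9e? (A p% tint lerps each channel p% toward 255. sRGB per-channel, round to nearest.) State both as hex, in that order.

#e9a9c5, #e599ba

#db6f9e is rgb(219, 111, 158).
40% tint:
  R: 219 + 0.4×(255−219) = 219 + 14.4 = 233.4 → 233
  G: 111 + 0.4×(255−111) = 111 + 57.6 = 168.6 → 169
  B: 158 + 0.4×(255−158) = 158 + 38.8 = 196.8 → 197
  → #e9a9c5
29% tint:
  R: 219 + 0.29×(255−219) = 219 + 10.44 = 229.44 → 229
  G: 111 + 0.29×(255−111) = 111 + 41.76 = 152.76 → 153
  B: 158 + 28.13 = 186.13 → 186
  → #e599ba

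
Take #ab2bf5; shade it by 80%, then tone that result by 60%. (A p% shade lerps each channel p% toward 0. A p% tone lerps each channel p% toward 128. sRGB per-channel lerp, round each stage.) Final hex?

#5a5060

#ab2bf5 is rgb(171, 43, 245).
Per channel, c → c + 0.8(0 − c):
  R: 171 − 136.8 = 34.2 → 34
  G: 43 − 34.4 = 8.6 → 9
  B: 245 − 196 = 49 → 49
After the shade: rgb(34, 9, 49) = #220931.
Lerp each channel 60% toward 128:
  R: 34 + 56.4 = 90.4 → 90
  G: 9 + 71.4 = 80.4 → 80
  B: 49 + 0.6×(128−49) = 49 + 47.4 = 96.4 → 96
rgb(90, 80, 96) = #5a5060.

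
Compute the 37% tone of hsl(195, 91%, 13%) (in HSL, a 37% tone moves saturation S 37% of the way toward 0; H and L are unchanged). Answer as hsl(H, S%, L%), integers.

hsl(195, 57%, 13%)

S moves 37% from 91 toward 0: 91 − 33.67 = 57.33 → 57.
H and L are unchanged.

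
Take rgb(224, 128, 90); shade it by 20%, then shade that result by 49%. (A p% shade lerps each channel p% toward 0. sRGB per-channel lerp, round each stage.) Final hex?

#5B3425

A 20% shade moves each channel 20% toward 0:
  R: 224 + 0.2×(0−224) = 224 − 44.8 = 179.2 → 179
  G: 128 + 0.2×(0−128) = 128 − 25.6 = 102.4 → 102
  B: 90 + 0.2×(0−90) = 90 − 18 = 72 → 72
After the shade: rgb(179, 102, 72) = #B36648.
Per channel, c → c + 0.49(0 − c):
  R: 179 − 87.71 = 91.29 → 91
  G: 102 + 0.49×(0−102) = 102 − 49.98 = 52.02 → 52
  B: 72 − 35.28 = 36.72 → 37
rgb(91, 52, 37) = #5B3425.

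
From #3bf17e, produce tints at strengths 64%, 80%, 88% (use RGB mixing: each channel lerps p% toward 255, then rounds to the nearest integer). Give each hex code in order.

#b8fad1, #d8fce5, #e7fdf0

#3bf17e is rgb(59, 241, 126).
64%: (59 + 125.44 = 184.44→184, 241 + 8.96 = 249.96→250, 126 + 82.56 = 208.56→209) → #b8fad1
80%: (59 + 156.8 = 215.8→216, 241 + 11.2 = 252.2→252, 126 + 103.2 = 229.2→229) → #d8fce5
88%: (59 + 172.48 = 231.48→231, 241 + 12.32 = 253.32→253, 126 + 113.52 = 239.52→240) → #e7fdf0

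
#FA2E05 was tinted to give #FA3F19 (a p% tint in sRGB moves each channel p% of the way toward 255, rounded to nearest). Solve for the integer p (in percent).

#FA2E05 is rgb(250, 46, 5); #FA3F19 is rgb(250, 63, 25).
On the B channel (widest range): 25 ≈ 5 + (p/100)(255 − 5), so p ≈ 100×(25 − 5)/(255 − 5) = 2000/250 = 8.00.
p = 8 reproduces all three channels after rounding.

8%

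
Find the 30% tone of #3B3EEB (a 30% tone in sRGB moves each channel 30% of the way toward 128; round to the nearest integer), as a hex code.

#3B3EEB is rgb(59, 62, 235).
A 30% tone moves each channel 30% toward 128:
  R: 59 + 20.7 = 79.7 → 80
  G: 62 + 19.8 = 81.8 → 82
  B: 235 − 32.1 = 202.9 → 203
rgb(80, 82, 203) = #5052CB.

#5052CB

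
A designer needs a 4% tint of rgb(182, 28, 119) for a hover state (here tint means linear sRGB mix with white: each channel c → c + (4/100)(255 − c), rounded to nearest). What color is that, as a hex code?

#B9257C

Lerp each channel 4% toward 255:
  R: 182 + 2.92 = 184.92 → 185
  G: 28 + 9.08 = 37.08 → 37
  B: 119 + 0.04×(255−119) = 119 + 5.44 = 124.44 → 124
rgb(185, 37, 124) = #B9257C.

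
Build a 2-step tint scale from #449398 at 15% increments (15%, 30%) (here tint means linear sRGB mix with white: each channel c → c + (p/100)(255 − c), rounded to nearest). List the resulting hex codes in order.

#449398 is rgb(68, 147, 152).
15%: (68 + 28.05 = 96.05→96, 147 + 16.2 = 163.2→163, 152 + 15.45 = 167.45→167) → #60A3A7
30%: (68 + 56.1 = 124.1→124, 147 + 32.4 = 179.4→179, 152 + 30.9 = 182.9→183) → #7CB3B7

#60A3A7, #7CB3B7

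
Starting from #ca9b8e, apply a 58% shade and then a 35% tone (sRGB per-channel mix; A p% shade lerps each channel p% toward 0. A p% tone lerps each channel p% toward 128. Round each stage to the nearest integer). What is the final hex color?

#ca9b8e is rgb(202, 155, 142).
Lerp each channel 58% toward 0:
  R: 202 − 117.16 = 84.84 → 85
  G: 155 − 89.9 = 65.1 → 65
  B: 142 + 0.58×(0−142) = 142 − 82.36 = 59.64 → 60
After the shade: rgb(85, 65, 60) = #55413c.
Per channel, c → c + 0.35(128 − c):
  R: 85 + 0.35×(128−85) = 85 + 15.05 = 100.05 → 100
  G: 65 + 0.35×(128−65) = 65 + 22.05 = 87.05 → 87
  B: 60 + 23.8 = 83.8 → 84
rgb(100, 87, 84) = #645754.

#645754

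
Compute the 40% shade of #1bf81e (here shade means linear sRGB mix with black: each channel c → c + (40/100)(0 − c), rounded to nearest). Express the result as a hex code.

#1bf81e is rgb(27, 248, 30).
A 40% shade moves each channel 40% toward 0:
  R: 27 + 0.4×(0−27) = 27 − 10.8 = 16.2 → 16
  G: 248 + 0.4×(0−248) = 248 − 99.2 = 148.8 → 149
  B: 30 + 0.4×(0−30) = 30 − 12 = 18 → 18
rgb(16, 149, 18) = #109512.

#109512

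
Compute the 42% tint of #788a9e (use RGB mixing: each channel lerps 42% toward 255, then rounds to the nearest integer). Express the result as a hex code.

#788a9e is rgb(120, 138, 158).
A 42% tint moves each channel 42% toward 255:
  R: 120 + 56.7 = 176.7 → 177
  G: 138 + 49.14 = 187.14 → 187
  B: 158 + 40.74 = 198.74 → 199
rgb(177, 187, 199) = #b1bbc7.

#b1bbc7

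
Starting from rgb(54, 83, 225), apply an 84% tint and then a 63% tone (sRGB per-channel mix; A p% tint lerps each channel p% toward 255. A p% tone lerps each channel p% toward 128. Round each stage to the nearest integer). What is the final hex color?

Lerp each channel 84% toward 255:
  R: 54 + 0.84×(255−54) = 54 + 168.84 = 222.84 → 223
  G: 83 + 144.48 = 227.48 → 227
  B: 225 + 0.84×(255−225) = 225 + 25.2 = 250.2 → 250
After the tint: rgb(223, 227, 250) = #dfe3fa.
Per channel, c → c + 0.63(128 − c):
  R: 223 − 59.85 = 163.15 → 163
  G: 227 − 62.37 = 164.63 → 165
  B: 250 − 76.86 = 173.14 → 173
rgb(163, 165, 173) = #a3a5ad.

#a3a5ad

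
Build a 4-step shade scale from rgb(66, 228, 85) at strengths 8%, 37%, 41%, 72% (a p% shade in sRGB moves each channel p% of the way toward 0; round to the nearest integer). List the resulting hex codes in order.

8%: (66 − 5.28 = 60.72→61, 228 − 18.24 = 209.76→210, 85 − 6.8 = 78.2→78) → #3DD24E
37%: (66 − 24.42 = 41.58→42, 228 − 84.36 = 143.64→144, 85 − 31.45 = 53.55→54) → #2A9036
41%: (66 − 27.06 = 38.94→39, 228 − 93.48 = 134.52→135, 85 − 34.85 = 50.15→50) → #278732
72%: (66 − 47.52 = 18.48→18, 228 − 164.16 = 63.84→64, 85 − 61.2 = 23.8→24) → #124018

#3DD24E, #2A9036, #278732, #124018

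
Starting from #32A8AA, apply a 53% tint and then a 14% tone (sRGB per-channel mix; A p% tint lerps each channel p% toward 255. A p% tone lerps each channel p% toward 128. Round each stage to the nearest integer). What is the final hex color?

#9BCACB

#32A8AA is rgb(50, 168, 170).
Per channel, c → c + 0.53(255 − c):
  R: 50 + 0.53×(255−50) = 50 + 108.65 = 158.65 → 159
  G: 168 + 0.53×(255−168) = 168 + 46.11 = 214.11 → 214
  B: 170 + 0.53×(255−170) = 170 + 45.05 = 215.05 → 215
After the tint: rgb(159, 214, 215) = #9FD6D7.
A 14% tone moves each channel 14% toward 128:
  R: 159 + 0.14×(128−159) = 159 − 4.34 = 154.66 → 155
  G: 214 − 12.04 = 201.96 → 202
  B: 215 − 12.18 = 202.82 → 203
rgb(155, 202, 203) = #9BCACB.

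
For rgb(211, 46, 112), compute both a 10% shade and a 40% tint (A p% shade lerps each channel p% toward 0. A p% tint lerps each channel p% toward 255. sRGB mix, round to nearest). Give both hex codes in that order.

10% shade:
  R: 211 + 0.1×(0−211) = 211 − 21.1 = 189.9 → 190
  G: 46 − 4.6 = 41.4 → 41
  B: 112 + 0.1×(0−112) = 112 − 11.2 = 100.8 → 101
  → #be2965
40% tint:
  R: 211 + 0.4×(255−211) = 211 + 17.6 = 228.6 → 229
  G: 46 + 83.6 = 129.6 → 130
  B: 112 + 0.4×(255−112) = 112 + 57.2 = 169.2 → 169
  → #e582a9

#be2965, #e582a9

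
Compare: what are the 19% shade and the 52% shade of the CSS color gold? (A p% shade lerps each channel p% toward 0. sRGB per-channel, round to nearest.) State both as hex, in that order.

CSS gold is rgb(255, 215, 0).
19% shade:
  R: 255 + 0.19×(0−255) = 255 − 48.45 = 206.55 → 207
  G: 215 − 40.85 = 174.15 → 174
  B: 0 + 0.19×(0−0) = 0 + 0 = 0 → 0
  → #CFAE00
52% shade:
  R: 255 − 132.6 = 122.4 → 122
  G: 215 − 111.8 = 103.2 → 103
  B: 0 + 0 = 0 → 0
  → #7A6700

#CFAE00, #7A6700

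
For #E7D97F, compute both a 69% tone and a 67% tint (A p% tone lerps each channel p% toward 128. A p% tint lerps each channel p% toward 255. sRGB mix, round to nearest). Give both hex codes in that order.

#E7D97F is rgb(231, 217, 127).
69% tone:
  R: 231 + 0.69×(128−231) = 231 − 71.07 = 159.93 → 160
  G: 217 + 0.69×(128−217) = 217 − 61.41 = 155.59 → 156
  B: 127 + 0.69 = 127.69 → 128
  → #A09C80
67% tint:
  R: 231 + 0.67×(255−231) = 231 + 16.08 = 247.08 → 247
  G: 217 + 0.67×(255−217) = 217 + 25.46 = 242.46 → 242
  B: 127 + 0.67×(255−127) = 127 + 85.76 = 212.76 → 213
  → #F7F2D5

#A09C80, #F7F2D5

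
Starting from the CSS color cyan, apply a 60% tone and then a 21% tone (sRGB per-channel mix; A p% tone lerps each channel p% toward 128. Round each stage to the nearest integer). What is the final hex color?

CSS cyan is rgb(0, 255, 255).
A 60% tone moves each channel 60% toward 128:
  R: 0 + 0.6×(128−0) = 0 + 76.8 = 76.8 → 77
  G: 255 + 0.6×(128−255) = 255 − 76.2 = 178.8 → 179
  B: 255 − 76.2 = 178.8 → 179
After the tone: rgb(77, 179, 179) = #4db3b3.
Lerp each channel 21% toward 128:
  R: 77 + 10.71 = 87.71 → 88
  G: 179 + 0.21×(128−179) = 179 − 10.71 = 168.29 → 168
  B: 179 + 0.21×(128−179) = 179 − 10.71 = 168.29 → 168
rgb(88, 168, 168) = #58a8a8.

#58a8a8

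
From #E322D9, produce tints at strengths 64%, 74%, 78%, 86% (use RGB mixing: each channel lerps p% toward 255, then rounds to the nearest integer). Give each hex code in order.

#F5AFF1, #F8C6F5, #F9CEF7, #FBE0FA

#E322D9 is rgb(227, 34, 217).
64%: (227 + 17.92 = 244.92→245, 34 + 141.44 = 175.44→175, 217 + 24.32 = 241.32→241) → #F5AFF1
74%: (227 + 20.72 = 247.72→248, 34 + 163.54 = 197.54→198, 217 + 28.12 = 245.12→245) → #F8C6F5
78%: (227 + 21.84 = 248.84→249, 34 + 172.38 = 206.38→206, 217 + 29.64 = 246.64→247) → #F9CEF7
86%: (227 + 24.08 = 251.08→251, 34 + 190.06 = 224.06→224, 217 + 32.68 = 249.68→250) → #FBE0FA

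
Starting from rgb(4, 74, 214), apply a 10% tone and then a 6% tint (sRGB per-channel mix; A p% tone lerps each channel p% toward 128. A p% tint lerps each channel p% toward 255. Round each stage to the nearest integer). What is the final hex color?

#1e5ad0

A 10% tone moves each channel 10% toward 128:
  R: 4 + 0.1×(128−4) = 4 + 12.4 = 16.4 → 16
  G: 74 + 5.4 = 79.4 → 79
  B: 214 + 0.1×(128−214) = 214 − 8.6 = 205.4 → 205
After the tone: rgb(16, 79, 205) = #104fcd.
Per channel, c → c + 0.06(255 − c):
  R: 16 + 0.06×(255−16) = 16 + 14.34 = 30.34 → 30
  G: 79 + 0.06×(255−79) = 79 + 10.56 = 89.56 → 90
  B: 205 + 3 = 208 → 208
rgb(30, 90, 208) = #1e5ad0.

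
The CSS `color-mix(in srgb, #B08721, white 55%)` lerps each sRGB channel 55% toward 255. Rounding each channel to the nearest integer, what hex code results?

#B08721 is rgb(176, 135, 33).
Lerp each channel 55% toward 255:
  R: 176 + 0.55×(255−176) = 176 + 43.45 = 219.45 → 219
  G: 135 + 0.55×(255−135) = 135 + 66 = 201 → 201
  B: 33 + 0.55×(255−33) = 33 + 122.1 = 155.1 → 155
rgb(219, 201, 155) = #DBC99B.

#DBC99B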